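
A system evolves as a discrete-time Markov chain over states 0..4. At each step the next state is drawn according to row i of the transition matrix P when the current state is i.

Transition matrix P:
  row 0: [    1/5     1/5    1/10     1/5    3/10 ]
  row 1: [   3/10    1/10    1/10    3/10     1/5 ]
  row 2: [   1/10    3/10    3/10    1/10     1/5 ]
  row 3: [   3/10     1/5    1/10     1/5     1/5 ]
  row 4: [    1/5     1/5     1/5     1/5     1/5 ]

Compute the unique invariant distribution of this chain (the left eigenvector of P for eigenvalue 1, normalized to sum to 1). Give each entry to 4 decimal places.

π = [0.2247, 0.1957, 0.1528, 0.2043, 0.2225]

Balance equations π_j = Σ_i π_i·P[i][j]:
  π_0 = 1/5·π_0 + 3/10·π_1 + 1/10·π_2 + 3/10·π_3 + 1/5·π_4
  π_1 = 1/5·π_0 + 1/10·π_1 + 3/10·π_2 + 1/5·π_3 + 1/5·π_4
  π_2 = 1/10·π_0 + 1/10·π_1 + 3/10·π_2 + 1/10·π_3 + 1/5·π_4
  π_3 = 1/5·π_0 + 3/10·π_1 + 1/10·π_2 + 1/5·π_3 + 1/5·π_4
  normalize: π_0 + π_1 + π_2 + π_3 + π_4 = 1
Solving the linear system gives exactly π = [20/89, 958/4895, 68/445, 200/979, 99/445].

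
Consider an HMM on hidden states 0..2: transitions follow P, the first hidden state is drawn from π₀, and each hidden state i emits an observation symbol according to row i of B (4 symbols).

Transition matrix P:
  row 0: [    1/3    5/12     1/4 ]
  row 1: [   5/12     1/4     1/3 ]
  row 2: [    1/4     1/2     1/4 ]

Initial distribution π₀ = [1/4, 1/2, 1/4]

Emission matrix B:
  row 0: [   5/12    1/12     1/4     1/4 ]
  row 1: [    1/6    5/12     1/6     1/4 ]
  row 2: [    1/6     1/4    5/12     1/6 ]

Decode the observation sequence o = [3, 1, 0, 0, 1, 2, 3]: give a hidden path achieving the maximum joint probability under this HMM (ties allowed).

path = [1, 1, 0, 0, 1, 2, 1]

t=0: δ = [6.250e-02, 1.250e-01, 4.167e-02]  (obs o_0=3)
t=1: δ = [4.340e-03, 1.302e-02, 1.042e-02]  ψ = [1, 1, 1]  (obs o_1=1)
t=2: δ = [2.261e-03, 8.681e-04, 7.234e-04]  ψ = [1, 2, 1]  (obs o_2=0)
t=3: δ = [3.140e-04, 1.570e-04, 9.419e-05]  ψ = [0, 0, 0]  (obs o_3=0)
t=4: δ = [8.721e-06, 5.451e-05, 1.962e-05]  ψ = [0, 0, 0]  (obs o_4=1)
t=5: δ = [5.678e-06, 2.271e-06, 7.571e-06]  ψ = [1, 1, 1]  (obs o_5=2)
t=6: δ = [4.732e-07, 9.463e-07, 3.154e-07]  ψ = [0, 2, 2]  (obs o_6=3)
backtrack: best end state = 1; path = [1, 1, 0, 0, 1, 2, 1]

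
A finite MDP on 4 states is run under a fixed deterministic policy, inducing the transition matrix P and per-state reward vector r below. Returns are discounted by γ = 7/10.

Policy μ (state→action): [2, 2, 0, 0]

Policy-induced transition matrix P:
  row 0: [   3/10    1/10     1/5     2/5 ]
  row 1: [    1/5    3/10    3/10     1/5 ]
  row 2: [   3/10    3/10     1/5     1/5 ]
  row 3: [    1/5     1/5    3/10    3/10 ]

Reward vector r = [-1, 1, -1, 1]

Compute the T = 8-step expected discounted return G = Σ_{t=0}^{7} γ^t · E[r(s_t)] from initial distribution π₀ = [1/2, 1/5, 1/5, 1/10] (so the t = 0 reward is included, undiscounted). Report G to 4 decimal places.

G = -0.4000

t=0: π = [0.5000, 0.2000, 0.2000, 0.1000], E[r] = -0.4000, γ^t·E[r] = -0.400000, running G = -0.400000
t=1: π = [0.2700, 0.1900, 0.2300, 0.3100], E[r] = 0.0000, γ^t·E[r] = 0.000000, running G = -0.400000
t=2: π = [0.2500, 0.2150, 0.2500, 0.2850], E[r] = 0.0000, γ^t·E[r] = 0.000000, running G = -0.400000
t=3: π = [0.2500, 0.2215, 0.2500, 0.2785], E[r] = 0.0000, γ^t·E[r] = 0.000000, running G = -0.400000
t=4: π = [0.2500, 0.2222, 0.2500, 0.2779], E[r] = 0.0000, γ^t·E[r] = 0.000000, running G = -0.400000
t=5: π = [0.2500, 0.2222, 0.2500, 0.2778], E[r] = 0.0000, γ^t·E[r] = 0.000000, running G = -0.400000
t=6: π = [0.2500, 0.2222, 0.2500, 0.2778], E[r] = 0.0000, γ^t·E[r] = 0.000000, running G = -0.400000
t=7: π = [0.2500, 0.2222, 0.2500, 0.2778], E[r] = 0.0000, γ^t·E[r] = 0.000000, running G = -0.400000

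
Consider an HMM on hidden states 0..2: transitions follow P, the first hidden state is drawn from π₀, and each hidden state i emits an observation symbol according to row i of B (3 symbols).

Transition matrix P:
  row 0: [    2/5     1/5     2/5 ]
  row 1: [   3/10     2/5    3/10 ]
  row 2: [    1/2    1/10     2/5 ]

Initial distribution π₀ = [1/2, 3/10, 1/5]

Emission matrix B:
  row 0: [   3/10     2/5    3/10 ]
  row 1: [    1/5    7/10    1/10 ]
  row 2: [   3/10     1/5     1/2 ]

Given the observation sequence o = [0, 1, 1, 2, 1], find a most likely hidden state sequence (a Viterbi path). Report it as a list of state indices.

path = [0, 1, 1, 2, 0]

t=0: δ = [1.500e-01, 6.000e-02, 6.000e-02]  (obs o_0=0)
t=1: δ = [2.400e-02, 2.100e-02, 1.200e-02]  ψ = [0, 0, 0]  (obs o_1=1)
t=2: δ = [3.840e-03, 5.880e-03, 1.920e-03]  ψ = [0, 1, 0]  (obs o_2=1)
t=3: δ = [5.292e-04, 2.352e-04, 8.820e-04]  ψ = [1, 1, 1]  (obs o_3=2)
t=4: δ = [1.764e-04, 7.409e-05, 7.056e-05]  ψ = [2, 0, 2]  (obs o_4=1)
backtrack: best end state = 0; path = [0, 1, 1, 2, 0]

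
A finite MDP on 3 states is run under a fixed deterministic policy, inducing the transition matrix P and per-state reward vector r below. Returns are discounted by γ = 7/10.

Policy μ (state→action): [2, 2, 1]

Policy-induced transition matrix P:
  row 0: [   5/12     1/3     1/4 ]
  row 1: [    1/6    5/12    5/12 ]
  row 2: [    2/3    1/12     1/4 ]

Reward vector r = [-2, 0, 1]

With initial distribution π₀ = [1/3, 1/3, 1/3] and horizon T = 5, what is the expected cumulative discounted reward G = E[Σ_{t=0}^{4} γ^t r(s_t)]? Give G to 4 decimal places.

t=0: π = [0.3333, 0.3333, 0.3333], E[r] = -0.3333, γ^t·E[r] = -0.333333, running G = -0.333333
t=1: π = [0.4167, 0.2778, 0.3056], E[r] = -0.5278, γ^t·E[r] = -0.369444, running G = -0.702778
t=2: π = [0.4236, 0.2801, 0.2963], E[r] = -0.5509, γ^t·E[r] = -0.269954, running G = -0.972731
t=3: π = [0.4207, 0.2826, 0.2967], E[r] = -0.5448, γ^t·E[r] = -0.186850, running G = -1.159582
t=4: π = [0.4202, 0.2827, 0.2971], E[r] = -0.5433, γ^t·E[r] = -0.130440, running G = -1.290022

G = -1.2900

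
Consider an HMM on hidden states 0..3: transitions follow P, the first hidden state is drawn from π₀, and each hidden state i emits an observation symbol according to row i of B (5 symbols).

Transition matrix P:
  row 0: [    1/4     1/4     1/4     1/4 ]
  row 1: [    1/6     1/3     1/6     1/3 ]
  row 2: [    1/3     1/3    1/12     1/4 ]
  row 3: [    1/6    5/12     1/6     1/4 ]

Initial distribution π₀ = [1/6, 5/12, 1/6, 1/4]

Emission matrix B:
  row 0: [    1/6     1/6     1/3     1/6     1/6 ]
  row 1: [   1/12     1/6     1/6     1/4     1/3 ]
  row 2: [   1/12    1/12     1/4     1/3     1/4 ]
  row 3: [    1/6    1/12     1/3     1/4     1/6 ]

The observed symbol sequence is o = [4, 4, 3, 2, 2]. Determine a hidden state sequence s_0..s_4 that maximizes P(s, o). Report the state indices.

t=0: δ = [2.778e-02, 1.389e-01, 4.167e-02, 4.167e-02]  (obs o_0=4)
t=1: δ = [3.858e-03, 1.543e-02, 5.787e-03, 7.716e-03]  ψ = [1, 1, 1, 1]  (obs o_1=4)
t=2: δ = [4.287e-04, 1.286e-03, 8.573e-04, 1.286e-03]  ψ = [1, 1, 1, 1]  (obs o_2=3)
t=3: δ = [9.526e-05, 8.931e-05, 5.358e-05, 1.429e-04]  ψ = [2, 3, 1, 1]  (obs o_3=2)
t=4: δ = [7.938e-06, 9.923e-06, 5.954e-06, 1.191e-05]  ψ = [0, 3, 0, 3]  (obs o_4=2)
backtrack: best end state = 3; path = [1, 1, 1, 3, 3]

path = [1, 1, 1, 3, 3]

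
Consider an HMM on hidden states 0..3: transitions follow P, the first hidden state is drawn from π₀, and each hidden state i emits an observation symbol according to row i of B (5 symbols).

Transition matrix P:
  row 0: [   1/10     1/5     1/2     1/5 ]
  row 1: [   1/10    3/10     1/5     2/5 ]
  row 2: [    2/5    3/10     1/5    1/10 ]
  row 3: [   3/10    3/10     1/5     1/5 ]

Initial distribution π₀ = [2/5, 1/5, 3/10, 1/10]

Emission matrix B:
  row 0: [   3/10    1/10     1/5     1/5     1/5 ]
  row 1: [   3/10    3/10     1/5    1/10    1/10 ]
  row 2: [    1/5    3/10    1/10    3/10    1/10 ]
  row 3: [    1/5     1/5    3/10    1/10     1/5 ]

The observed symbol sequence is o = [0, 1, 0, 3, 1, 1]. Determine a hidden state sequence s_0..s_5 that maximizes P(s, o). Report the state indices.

path = [0, 2, 0, 2, 1, 1]

t=0: δ = [1.200e-01, 6.000e-02, 6.000e-02, 2.000e-02]  (obs o_0=0)
t=1: δ = [2.400e-03, 7.200e-03, 1.800e-02, 4.800e-03]  ψ = [2, 0, 0, 0]  (obs o_1=1)
t=2: δ = [2.160e-03, 1.620e-03, 7.200e-04, 5.760e-04]  ψ = [2, 2, 2, 1]  (obs o_2=0)
t=3: δ = [5.760e-05, 4.860e-05, 3.240e-04, 6.480e-05]  ψ = [2, 1, 0, 1]  (obs o_3=3)
t=4: δ = [1.296e-05, 2.916e-05, 1.944e-05, 6.480e-06]  ψ = [2, 2, 2, 2]  (obs o_4=1)
t=5: δ = [7.776e-07, 2.624e-06, 1.944e-06, 2.333e-06]  ψ = [2, 1, 0, 1]  (obs o_5=1)
backtrack: best end state = 1; path = [0, 2, 0, 2, 1, 1]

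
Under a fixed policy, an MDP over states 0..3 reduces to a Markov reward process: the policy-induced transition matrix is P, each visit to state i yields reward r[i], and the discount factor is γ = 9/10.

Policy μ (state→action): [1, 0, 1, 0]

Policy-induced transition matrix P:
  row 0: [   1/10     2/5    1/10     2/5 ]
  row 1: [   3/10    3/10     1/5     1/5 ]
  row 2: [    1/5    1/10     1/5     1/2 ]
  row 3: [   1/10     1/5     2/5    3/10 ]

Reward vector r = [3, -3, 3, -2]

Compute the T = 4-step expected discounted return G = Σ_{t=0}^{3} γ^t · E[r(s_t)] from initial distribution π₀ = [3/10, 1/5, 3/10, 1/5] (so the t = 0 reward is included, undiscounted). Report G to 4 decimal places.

G = 0.3201

t=0: π = [0.3000, 0.2000, 0.3000, 0.2000], E[r] = 0.8000, γ^t·E[r] = 0.800000, running G = 0.800000
t=1: π = [0.1700, 0.2500, 0.2100, 0.3700], E[r] = -0.3500, γ^t·E[r] = -0.315000, running G = 0.485000
t=2: π = [0.1710, 0.2380, 0.2570, 0.3340], E[r] = -0.0980, γ^t·E[r] = -0.079380, running G = 0.405620
t=3: π = [0.1733, 0.2323, 0.2497, 0.3447], E[r] = -0.1173, γ^t·E[r] = -0.085512, running G = 0.320108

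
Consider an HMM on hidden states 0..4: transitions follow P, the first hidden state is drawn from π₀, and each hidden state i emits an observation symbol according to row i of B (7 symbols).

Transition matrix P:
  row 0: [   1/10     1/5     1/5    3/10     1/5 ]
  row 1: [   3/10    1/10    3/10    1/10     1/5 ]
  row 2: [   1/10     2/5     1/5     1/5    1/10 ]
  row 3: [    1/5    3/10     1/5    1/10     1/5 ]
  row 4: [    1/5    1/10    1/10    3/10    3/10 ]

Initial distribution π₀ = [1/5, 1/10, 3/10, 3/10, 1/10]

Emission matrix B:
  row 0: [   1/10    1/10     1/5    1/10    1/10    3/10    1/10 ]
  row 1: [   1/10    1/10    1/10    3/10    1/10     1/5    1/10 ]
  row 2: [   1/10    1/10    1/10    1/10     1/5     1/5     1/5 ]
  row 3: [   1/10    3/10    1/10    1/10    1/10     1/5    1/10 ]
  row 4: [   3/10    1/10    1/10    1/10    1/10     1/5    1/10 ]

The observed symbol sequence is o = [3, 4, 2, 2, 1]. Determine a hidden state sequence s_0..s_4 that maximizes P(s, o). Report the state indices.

t=0: δ = [2.000e-02, 3.000e-02, 3.000e-02, 3.000e-02, 1.000e-02]  (obs o_0=3)
t=1: δ = [9.000e-04, 1.200e-03, 1.800e-03, 6.000e-04, 6.000e-04]  ψ = [1, 2, 1, 0, 1]  (obs o_1=4)
t=2: δ = [7.200e-05, 7.200e-05, 3.600e-05, 3.600e-05, 2.400e-05]  ψ = [1, 2, 1, 2, 1]  (obs o_2=2)
t=3: δ = [4.320e-06, 1.440e-06, 2.160e-06, 2.160e-06, 1.440e-06]  ψ = [1, 0, 1, 0, 0]  (obs o_3=2)
t=4: δ = [4.320e-08, 8.640e-08, 8.640e-08, 3.888e-07, 8.640e-08]  ψ = [0, 0, 0, 0, 0]  (obs o_4=1)
backtrack: best end state = 3; path = [1, 2, 1, 0, 3]

path = [1, 2, 1, 0, 3]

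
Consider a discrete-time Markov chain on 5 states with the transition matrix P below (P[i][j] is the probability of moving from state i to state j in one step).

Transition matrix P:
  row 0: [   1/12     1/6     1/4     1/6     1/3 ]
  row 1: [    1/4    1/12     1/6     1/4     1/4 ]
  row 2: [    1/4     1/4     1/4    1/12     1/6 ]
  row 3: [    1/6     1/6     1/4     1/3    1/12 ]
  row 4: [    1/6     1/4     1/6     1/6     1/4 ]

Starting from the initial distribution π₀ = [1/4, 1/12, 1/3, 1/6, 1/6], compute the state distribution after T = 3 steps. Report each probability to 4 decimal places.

π = [0.1846, 0.1871, 0.2163, 0.1965, 0.2155]

t=0: π = [0.2500, 0.0833, 0.3333, 0.1667, 0.1667]
t=1: π = [0.1806, 0.2014, 0.2292, 0.1736, 0.2153]
t=2: π = [0.1875, 0.1869, 0.2153, 0.1933, 0.2170]
t=3: π = [0.1846, 0.1871, 0.2163, 0.1965, 0.2155]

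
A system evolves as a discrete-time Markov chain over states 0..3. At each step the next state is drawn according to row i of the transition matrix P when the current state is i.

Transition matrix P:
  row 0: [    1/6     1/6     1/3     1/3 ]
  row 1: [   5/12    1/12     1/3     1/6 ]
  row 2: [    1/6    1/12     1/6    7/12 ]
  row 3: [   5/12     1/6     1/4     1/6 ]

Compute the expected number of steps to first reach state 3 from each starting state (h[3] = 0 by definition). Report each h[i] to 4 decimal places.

h = [2.6124, 3.0144, 2.0239, 0.0000]

First-step conditioning: h[3] = 0; for i ≠ 3, h[i] = 1 + Σ_k P[i][k]·h[k].
  h[0] = 1 + 1/6·h[0] + 1/6·h[1] + 1/3·h[2]
  h[1] = 1 + 5/12·h[0] + 1/12·h[1] + 1/3·h[2]
  h[2] = 1 + 1/6·h[0] + 1/12·h[1] + 1/6·h[2]
Solving the 3×3 linear system over states ≠ 3 gives exactly h = [546/209, 630/209, 423/209, 0] (h[3] = 0 is the target).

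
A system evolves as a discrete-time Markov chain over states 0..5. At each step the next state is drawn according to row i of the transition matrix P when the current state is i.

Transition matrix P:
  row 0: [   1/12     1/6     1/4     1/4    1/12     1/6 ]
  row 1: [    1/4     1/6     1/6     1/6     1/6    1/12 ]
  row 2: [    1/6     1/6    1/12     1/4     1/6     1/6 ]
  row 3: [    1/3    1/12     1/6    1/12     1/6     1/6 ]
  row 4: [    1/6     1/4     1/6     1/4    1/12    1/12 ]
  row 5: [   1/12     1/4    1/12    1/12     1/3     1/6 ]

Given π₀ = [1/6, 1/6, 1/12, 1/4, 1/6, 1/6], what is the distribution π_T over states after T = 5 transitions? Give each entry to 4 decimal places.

t=0: π = [0.1667, 0.1667, 0.0833, 0.2500, 0.1667, 0.1667]
t=1: π = [0.1944, 0.1736, 0.1597, 0.1667, 0.1667, 0.1389]
t=2: π = [0.1811, 0.1782, 0.1580, 0.1846, 0.1597, 0.1383]
t=3: π = [0.1857, 0.1761, 0.1571, 0.1813, 0.1613, 0.1385]
t=4: π = [0.1846, 0.1765, 0.1575, 0.1820, 0.1608, 0.1385]
t=5: π = [0.1848, 0.1764, 0.1574, 0.1819, 0.1610, 0.1386]

π = [0.1848, 0.1764, 0.1574, 0.1819, 0.1610, 0.1386]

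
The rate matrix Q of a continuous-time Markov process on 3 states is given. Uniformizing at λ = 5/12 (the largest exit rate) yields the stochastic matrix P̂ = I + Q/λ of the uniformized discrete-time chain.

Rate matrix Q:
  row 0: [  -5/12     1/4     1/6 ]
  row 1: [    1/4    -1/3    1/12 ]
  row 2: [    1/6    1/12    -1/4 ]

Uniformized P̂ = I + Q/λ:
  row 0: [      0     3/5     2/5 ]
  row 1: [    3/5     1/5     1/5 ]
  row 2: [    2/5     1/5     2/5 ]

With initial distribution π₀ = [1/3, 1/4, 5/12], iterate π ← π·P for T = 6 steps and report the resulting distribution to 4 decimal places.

π = [0.3340, 0.3329, 0.3332]

t=0: π = [0.3333, 0.2500, 0.4167]
t=1: π = [0.3167, 0.3333, 0.3500]
t=2: π = [0.3400, 0.3267, 0.3333]
t=3: π = [0.3293, 0.3360, 0.3347]
t=4: π = [0.3355, 0.3317, 0.3328]
t=5: π = [0.3322, 0.3342, 0.3337]
t=6: π = [0.3340, 0.3329, 0.3332]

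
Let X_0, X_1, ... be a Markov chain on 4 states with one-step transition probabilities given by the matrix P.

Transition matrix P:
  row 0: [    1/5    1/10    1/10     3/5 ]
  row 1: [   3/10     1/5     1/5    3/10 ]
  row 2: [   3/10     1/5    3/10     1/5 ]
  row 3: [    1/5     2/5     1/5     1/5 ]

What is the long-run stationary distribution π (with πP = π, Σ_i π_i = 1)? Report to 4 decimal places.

Balance equations π_j = Σ_i π_i·P[i][j]:
  π_0 = 1/5·π_0 + 3/10·π_1 + 3/10·π_2 + 1/5·π_3
  π_1 = 1/10·π_0 + 1/5·π_1 + 1/5·π_2 + 2/5·π_3
  π_2 = 1/10·π_0 + 1/5·π_1 + 3/10·π_2 + 1/5·π_3
  normalize: π_0 + π_1 + π_2 + π_3 = 1
Solving the linear system gives exactly π = [272/1117, 268/1117, 218/1117, 359/1117].

π = [0.2435, 0.2399, 0.1952, 0.3214]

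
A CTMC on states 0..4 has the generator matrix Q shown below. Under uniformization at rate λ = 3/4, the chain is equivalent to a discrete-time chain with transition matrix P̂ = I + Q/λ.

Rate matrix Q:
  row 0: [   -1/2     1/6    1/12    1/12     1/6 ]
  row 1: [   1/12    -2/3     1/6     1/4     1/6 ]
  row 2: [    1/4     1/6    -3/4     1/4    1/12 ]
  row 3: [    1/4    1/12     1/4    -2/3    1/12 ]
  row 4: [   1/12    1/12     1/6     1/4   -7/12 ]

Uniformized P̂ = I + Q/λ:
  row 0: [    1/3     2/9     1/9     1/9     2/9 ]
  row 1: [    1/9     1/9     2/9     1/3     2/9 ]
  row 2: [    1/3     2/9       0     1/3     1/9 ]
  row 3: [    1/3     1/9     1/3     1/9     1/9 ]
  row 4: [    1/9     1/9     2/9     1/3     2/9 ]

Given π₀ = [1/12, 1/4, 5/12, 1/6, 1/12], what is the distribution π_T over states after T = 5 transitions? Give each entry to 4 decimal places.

π = [0.2585, 0.1598, 0.1785, 0.2260, 0.1772]

t=0: π = [0.0833, 0.2500, 0.4167, 0.1667, 0.0833]
t=1: π = [0.2593, 0.1667, 0.1389, 0.2778, 0.1574]
t=2: π = [0.2613, 0.1553, 0.1934, 0.2140, 0.1759]
t=3: π = [0.2597, 0.1616, 0.1740, 0.2277, 0.1770]
t=4: π = [0.2581, 0.1593, 0.1800, 0.2250, 0.1776]
t=5: π = [0.2585, 0.1598, 0.1785, 0.2260, 0.1772]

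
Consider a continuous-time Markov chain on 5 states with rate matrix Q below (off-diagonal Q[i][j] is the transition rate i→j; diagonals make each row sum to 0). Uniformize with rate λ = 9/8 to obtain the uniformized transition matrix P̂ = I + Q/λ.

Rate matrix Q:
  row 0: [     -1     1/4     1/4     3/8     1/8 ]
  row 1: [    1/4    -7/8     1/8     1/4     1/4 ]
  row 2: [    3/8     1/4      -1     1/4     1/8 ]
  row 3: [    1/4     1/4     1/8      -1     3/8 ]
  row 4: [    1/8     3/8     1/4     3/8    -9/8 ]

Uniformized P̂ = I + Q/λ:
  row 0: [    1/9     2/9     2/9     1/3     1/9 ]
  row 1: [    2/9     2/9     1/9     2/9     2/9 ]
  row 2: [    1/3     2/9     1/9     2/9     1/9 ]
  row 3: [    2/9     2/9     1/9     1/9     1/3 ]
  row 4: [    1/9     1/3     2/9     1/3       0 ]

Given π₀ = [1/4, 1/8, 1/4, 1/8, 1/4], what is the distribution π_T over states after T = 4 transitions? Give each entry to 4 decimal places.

t=0: π = [0.2500, 0.1250, 0.2500, 0.1250, 0.2500]
t=1: π = [0.1944, 0.2500, 0.1667, 0.2639, 0.1250]
t=2: π = [0.2052, 0.2361, 0.1466, 0.2284, 0.1836]
t=3: π = [0.1953, 0.2426, 0.1543, 0.2401, 0.1677]
t=4: π = [0.1990, 0.2409, 0.1514, 0.2359, 0.1728]

π = [0.1990, 0.2409, 0.1514, 0.2359, 0.1728]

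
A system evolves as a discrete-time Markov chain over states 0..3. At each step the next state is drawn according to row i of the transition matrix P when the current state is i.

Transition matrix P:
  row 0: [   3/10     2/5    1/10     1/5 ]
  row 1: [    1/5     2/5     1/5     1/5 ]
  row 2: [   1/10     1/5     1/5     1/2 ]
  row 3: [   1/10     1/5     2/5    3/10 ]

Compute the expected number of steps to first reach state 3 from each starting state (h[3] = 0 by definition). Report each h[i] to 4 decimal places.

First-step conditioning: h[3] = 0; for i ≠ 3, h[i] = 1 + Σ_k P[i][k]·h[k].
  h[0] = 1 + 3/10·h[0] + 2/5·h[1] + 1/10·h[2]
  h[1] = 1 + 1/5·h[0] + 2/5·h[1] + 1/5·h[2]
  h[2] = 1 + 1/10·h[0] + 1/5·h[1] + 1/5·h[2]
Solving the 3×3 linear system over states ≠ 3 gives exactly h = [460/113, 445/113, 310/113, 0] (h[3] = 0 is the target).

h = [4.0708, 3.9381, 2.7434, 0.0000]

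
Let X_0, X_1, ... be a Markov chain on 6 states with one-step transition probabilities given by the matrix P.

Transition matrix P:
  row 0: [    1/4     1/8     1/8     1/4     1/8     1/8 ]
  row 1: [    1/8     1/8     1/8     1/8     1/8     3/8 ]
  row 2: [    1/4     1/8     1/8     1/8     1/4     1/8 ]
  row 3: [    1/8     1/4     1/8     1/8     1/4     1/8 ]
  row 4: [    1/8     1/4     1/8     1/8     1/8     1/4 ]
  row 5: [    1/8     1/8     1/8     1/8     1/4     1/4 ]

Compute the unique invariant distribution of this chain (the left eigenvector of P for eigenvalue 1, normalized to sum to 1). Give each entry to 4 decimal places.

π = [0.1607, 0.1664, 0.1250, 0.1451, 0.1859, 0.2169]

Balance equations π_j = Σ_i π_i·P[i][j]:
  π_0 = 1/4·π_0 + 1/8·π_1 + 1/4·π_2 + 1/8·π_3 + 1/8·π_4 + 1/8·π_5
  π_1 = 1/8·π_0 + 1/8·π_1 + 1/8·π_2 + 1/4·π_3 + 1/4·π_4 + 1/8·π_5
  π_2 = 1/8·π_0 + 1/8·π_1 + 1/8·π_2 + 1/8·π_3 + 1/8·π_4 + 1/8·π_5
  π_3 = 1/4·π_0 + 1/8·π_1 + 1/8·π_2 + 1/8·π_3 + 1/8·π_4 + 1/8·π_5
  π_4 = 1/8·π_0 + 1/8·π_1 + 1/4·π_2 + 1/4·π_3 + 1/8·π_4 + 1/4·π_5
  normalize: π_0 + π_1 + π_2 + π_3 + π_4 + π_5 = 1
Solving the linear system gives exactly π = [9/56, 5441/32704, 1/8, 65/448, 6079/32704, 7095/32704].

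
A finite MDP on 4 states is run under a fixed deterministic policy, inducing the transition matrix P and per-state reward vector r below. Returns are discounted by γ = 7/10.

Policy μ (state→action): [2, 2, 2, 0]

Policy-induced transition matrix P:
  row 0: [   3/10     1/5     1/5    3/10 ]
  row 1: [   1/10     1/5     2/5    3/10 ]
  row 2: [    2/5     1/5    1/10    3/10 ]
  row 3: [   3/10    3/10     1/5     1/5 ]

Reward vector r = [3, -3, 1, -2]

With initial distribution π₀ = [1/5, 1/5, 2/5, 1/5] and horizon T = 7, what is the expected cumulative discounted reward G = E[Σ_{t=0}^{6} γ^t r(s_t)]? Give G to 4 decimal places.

G = -0.3210

t=0: π = [0.2000, 0.2000, 0.4000, 0.2000], E[r] = 0.0000, γ^t·E[r] = 0.000000, running G = 0.000000
t=1: π = [0.3000, 0.2200, 0.2000, 0.2800], E[r] = -0.1200, γ^t·E[r] = -0.084000, running G = -0.084000
t=2: π = [0.2760, 0.2280, 0.2240, 0.2720], E[r] = -0.1760, γ^t·E[r] = -0.086240, running G = -0.170240
t=3: π = [0.2768, 0.2272, 0.2232, 0.2728], E[r] = -0.1736, γ^t·E[r] = -0.059545, running G = -0.229785
t=4: π = [0.2769, 0.2273, 0.2231, 0.2727], E[r] = -0.1735, γ^t·E[r] = -0.041662, running G = -0.271447
t=5: π = [0.2769, 0.2273, 0.2231, 0.2727], E[r] = -0.1736, γ^t·E[r] = -0.029170, running G = -0.300617
t=6: π = [0.2769, 0.2273, 0.2231, 0.2727], E[r] = -0.1736, γ^t·E[r] = -0.020418, running G = -0.321035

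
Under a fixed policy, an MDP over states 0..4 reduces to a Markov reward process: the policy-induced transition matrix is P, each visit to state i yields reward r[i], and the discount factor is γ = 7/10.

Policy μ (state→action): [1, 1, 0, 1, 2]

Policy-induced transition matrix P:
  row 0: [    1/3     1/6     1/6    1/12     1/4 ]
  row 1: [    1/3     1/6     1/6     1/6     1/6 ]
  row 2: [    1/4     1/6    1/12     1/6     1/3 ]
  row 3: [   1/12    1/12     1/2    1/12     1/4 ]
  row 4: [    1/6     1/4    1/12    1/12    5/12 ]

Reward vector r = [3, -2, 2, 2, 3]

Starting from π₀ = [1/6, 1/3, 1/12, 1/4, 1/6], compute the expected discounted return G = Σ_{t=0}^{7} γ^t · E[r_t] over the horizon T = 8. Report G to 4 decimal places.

G = 4.9165

t=0: π = [0.1667, 0.3333, 0.0833, 0.2500, 0.1667], E[r] = 1.0000, γ^t·E[r] = 1.000000, running G = 1.000000
t=1: π = [0.2361, 0.1597, 0.2292, 0.1181, 0.2569], E[r] = 1.8542, γ^t·E[r] = 1.297917, running G = 2.297917
t=2: π = [0.2419, 0.1782, 0.1655, 0.1157, 0.2986], E[r] = 1.8275, γ^t·E[r] = 0.895498, running G = 3.193414
t=3: π = [0.2408, 0.1819, 0.1666, 0.1120, 0.2987], E[r] = 1.8119, γ^t·E[r] = 0.621489, running G = 3.814903
t=4: π = [0.2417, 0.1822, 0.1652, 0.1124, 0.2985], E[r] = 1.8113, γ^t·E[r] = 0.434886, running G = 4.249789
t=5: π = [0.2417, 0.1822, 0.1655, 0.1123, 0.2983], E[r] = 1.8113, γ^t·E[r] = 0.304432, running G = 4.554222
t=6: π = [0.2417, 0.1822, 0.1654, 0.1123, 0.2983], E[r] = 1.8114, γ^t·E[r] = 0.213109, running G = 4.767331
t=7: π = [0.2417, 0.1822, 0.1655, 0.1123, 0.2983], E[r] = 1.8114, γ^t·E[r] = 0.149177, running G = 4.916508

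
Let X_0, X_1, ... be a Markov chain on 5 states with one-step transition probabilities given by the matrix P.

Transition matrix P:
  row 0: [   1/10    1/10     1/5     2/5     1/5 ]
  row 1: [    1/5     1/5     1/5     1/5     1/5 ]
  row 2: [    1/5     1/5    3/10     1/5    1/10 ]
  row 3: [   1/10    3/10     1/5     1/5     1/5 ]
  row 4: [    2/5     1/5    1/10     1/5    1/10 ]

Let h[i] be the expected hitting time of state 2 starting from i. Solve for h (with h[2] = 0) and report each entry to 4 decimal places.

First-step conditioning: h[2] = 0; for i ≠ 2, h[i] = 1 + Σ_k P[i][k]·h[k].
  h[0] = 1 + 1/10·h[0] + 1/10·h[1] + 2/5·h[3] + 1/5·h[4]
  h[1] = 1 + 1/5·h[0] + 1/5·h[1] + 1/5·h[3] + 1/5·h[4]
  h[3] = 1 + 1/10·h[0] + 3/10·h[1] + 1/5·h[3] + 1/5·h[4]
  h[4] = 1 + 2/5·h[0] + 1/5·h[1] + 1/5·h[3] + 1/10·h[4]
Solving the 4×4 linear system over states ≠ 2 gives exactly h = [11/2, 11/2, 0, 11/2, 6] (h[2] = 0 is the target).

h = [5.5000, 5.5000, 0.0000, 5.5000, 6.0000]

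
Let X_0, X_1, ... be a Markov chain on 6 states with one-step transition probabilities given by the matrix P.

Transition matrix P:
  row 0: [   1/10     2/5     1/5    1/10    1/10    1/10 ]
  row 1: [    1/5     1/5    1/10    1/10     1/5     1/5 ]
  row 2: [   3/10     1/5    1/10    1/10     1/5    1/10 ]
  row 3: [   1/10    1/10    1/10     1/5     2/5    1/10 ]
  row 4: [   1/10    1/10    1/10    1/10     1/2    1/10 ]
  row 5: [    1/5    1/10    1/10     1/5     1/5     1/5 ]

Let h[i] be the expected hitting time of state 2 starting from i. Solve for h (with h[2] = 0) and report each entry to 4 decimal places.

h = [7.9432, 8.7500, 0.0000, 8.8636, 8.8636, 8.7614]

First-step conditioning: h[2] = 0; for i ≠ 2, h[i] = 1 + Σ_k P[i][k]·h[k].
  h[0] = 1 + 1/10·h[0] + 2/5·h[1] + 1/10·h[3] + 1/10·h[4] + 1/10·h[5]
  h[1] = 1 + 1/5·h[0] + 1/5·h[1] + 1/10·h[3] + 1/5·h[4] + 1/5·h[5]
  h[3] = 1 + 1/10·h[0] + 1/10·h[1] + 1/5·h[3] + 2/5·h[4] + 1/10·h[5]
  h[4] = 1 + 1/10·h[0] + 1/10·h[1] + 1/10·h[3] + 1/2·h[4] + 1/10·h[5]
  h[5] = 1 + 1/5·h[0] + 1/10·h[1] + 1/5·h[3] + 1/5·h[4] + 1/5·h[5]
Solving the 5×5 linear system over states ≠ 2 gives exactly h = [699/88, 35/4, 0, 195/22, 195/22, 771/88] (h[2] = 0 is the target).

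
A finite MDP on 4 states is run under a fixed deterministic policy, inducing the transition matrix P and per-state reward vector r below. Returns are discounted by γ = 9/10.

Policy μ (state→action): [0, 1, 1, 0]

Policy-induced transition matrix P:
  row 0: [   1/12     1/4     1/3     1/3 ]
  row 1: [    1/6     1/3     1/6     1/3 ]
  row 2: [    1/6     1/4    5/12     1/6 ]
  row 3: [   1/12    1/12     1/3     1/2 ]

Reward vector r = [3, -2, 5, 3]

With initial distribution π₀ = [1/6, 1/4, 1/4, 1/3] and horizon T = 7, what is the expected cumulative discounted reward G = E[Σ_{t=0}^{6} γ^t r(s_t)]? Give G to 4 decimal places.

G = 13.1475

t=0: π = [0.1667, 0.2500, 0.2500, 0.3333], E[r] = 2.2500, γ^t·E[r] = 2.250000, running G = 2.250000
t=1: π = [0.1250, 0.2153, 0.3125, 0.3472], E[r] = 2.5486, γ^t·E[r] = 2.293750, running G = 4.543750
t=2: π = [0.1273, 0.2101, 0.3235, 0.3391], E[r] = 2.5966, γ^t·E[r] = 2.103281, running G = 6.647031
t=3: π = [0.1278, 0.2110, 0.3253, 0.3359], E[r] = 2.5956, γ^t·E[r] = 1.892215, running G = 8.539246
t=4: π = [0.1280, 0.2116, 0.3253, 0.3351], E[r] = 2.5926, γ^t·E[r] = 1.700997, running G = 10.240243
t=5: π = [0.1281, 0.2118, 0.3252, 0.3350], E[r] = 2.5914, γ^t·E[r] = 1.530221, running G = 11.770465
t=6: π = [0.1281, 0.2118, 0.3251, 0.3350], E[r] = 2.5912, γ^t·E[r] = 1.377054, running G = 13.147519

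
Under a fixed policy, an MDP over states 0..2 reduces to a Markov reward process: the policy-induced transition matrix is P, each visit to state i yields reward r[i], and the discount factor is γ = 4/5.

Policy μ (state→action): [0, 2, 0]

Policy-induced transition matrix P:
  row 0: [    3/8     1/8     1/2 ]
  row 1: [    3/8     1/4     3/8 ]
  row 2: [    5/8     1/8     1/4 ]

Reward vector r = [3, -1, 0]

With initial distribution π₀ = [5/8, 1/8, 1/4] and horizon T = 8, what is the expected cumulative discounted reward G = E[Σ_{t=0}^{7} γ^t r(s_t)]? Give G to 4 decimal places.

G = 5.7043

t=0: π = [0.6250, 0.1250, 0.2500], E[r] = 1.7500, γ^t·E[r] = 1.750000, running G = 1.750000
t=1: π = [0.4375, 0.1406, 0.4219], E[r] = 1.1719, γ^t·E[r] = 0.937500, running G = 2.687500
t=2: π = [0.4805, 0.1426, 0.3770], E[r] = 1.2988, γ^t·E[r] = 0.831250, running G = 3.518750
t=3: π = [0.4692, 0.1428, 0.3879], E[r] = 1.2649, γ^t·E[r] = 0.647625, running G = 4.166375
t=4: π = [0.4720, 0.1429, 0.3852], E[r] = 1.2731, γ^t·E[r] = 0.521463, running G = 4.687838
t=5: π = [0.4713, 0.1429, 0.3859], E[r] = 1.2710, γ^t·E[r] = 0.416486, running G = 5.104324
t=6: π = [0.4715, 0.1429, 0.3857], E[r] = 1.2715, γ^t·E[r] = 0.333325, running G = 5.437648
t=7: π = [0.4714, 0.1429, 0.3857], E[r] = 1.2714, γ^t·E[r] = 0.266632, running G = 5.704281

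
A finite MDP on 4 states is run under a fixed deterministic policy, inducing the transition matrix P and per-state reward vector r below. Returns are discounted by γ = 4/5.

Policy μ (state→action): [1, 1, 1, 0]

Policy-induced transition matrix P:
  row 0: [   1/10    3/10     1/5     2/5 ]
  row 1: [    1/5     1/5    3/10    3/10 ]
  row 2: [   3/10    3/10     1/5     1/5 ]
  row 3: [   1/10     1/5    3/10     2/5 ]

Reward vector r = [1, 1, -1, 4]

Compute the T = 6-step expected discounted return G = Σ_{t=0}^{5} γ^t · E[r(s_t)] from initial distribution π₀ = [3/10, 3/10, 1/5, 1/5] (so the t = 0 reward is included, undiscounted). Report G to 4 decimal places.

G = 5.1489

t=0: π = [0.3000, 0.3000, 0.2000, 0.2000], E[r] = 1.2000, γ^t·E[r] = 1.200000, running G = 1.200000
t=1: π = [0.1700, 0.2500, 0.2500, 0.3300], E[r] = 1.4900, γ^t·E[r] = 1.192000, running G = 2.392000
t=2: π = [0.1750, 0.2420, 0.2580, 0.3250], E[r] = 1.4590, γ^t·E[r] = 0.933760, running G = 3.325760
t=3: π = [0.1758, 0.2433, 0.2567, 0.3242], E[r] = 1.4592, γ^t·E[r] = 0.747110, running G = 4.072870
t=4: π = [0.1757, 0.2433, 0.2568, 0.3243], E[r] = 1.4595, γ^t·E[r] = 0.597807, running G = 4.670678
t=5: π = [0.1757, 0.2432, 0.2568, 0.3243], E[r] = 1.4595, γ^t·E[r] = 0.478236, running G = 5.148913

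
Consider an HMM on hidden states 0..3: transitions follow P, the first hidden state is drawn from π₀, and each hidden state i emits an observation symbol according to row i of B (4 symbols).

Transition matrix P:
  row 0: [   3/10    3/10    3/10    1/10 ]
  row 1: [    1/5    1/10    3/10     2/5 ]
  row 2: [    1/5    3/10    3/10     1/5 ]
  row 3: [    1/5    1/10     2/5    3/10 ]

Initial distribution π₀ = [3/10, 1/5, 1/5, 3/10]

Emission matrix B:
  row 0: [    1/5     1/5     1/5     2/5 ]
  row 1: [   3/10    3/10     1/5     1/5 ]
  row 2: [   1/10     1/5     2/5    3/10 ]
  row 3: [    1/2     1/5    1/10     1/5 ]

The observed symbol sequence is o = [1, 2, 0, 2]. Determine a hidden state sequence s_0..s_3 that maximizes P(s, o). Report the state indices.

path = [3, 2, 3, 2]

t=0: δ = [6.000e-02, 6.000e-02, 4.000e-02, 6.000e-02]  (obs o_0=1)
t=1: δ = [3.600e-03, 3.600e-03, 9.600e-03, 2.400e-03]  ψ = [0, 0, 3, 1]  (obs o_1=2)
t=2: δ = [3.840e-04, 8.640e-04, 2.880e-04, 9.600e-04]  ψ = [2, 2, 2, 2]  (obs o_2=0)
t=3: δ = [3.840e-05, 2.304e-05, 1.536e-04, 3.456e-05]  ψ = [3, 0, 3, 1]  (obs o_3=2)
backtrack: best end state = 2; path = [3, 2, 3, 2]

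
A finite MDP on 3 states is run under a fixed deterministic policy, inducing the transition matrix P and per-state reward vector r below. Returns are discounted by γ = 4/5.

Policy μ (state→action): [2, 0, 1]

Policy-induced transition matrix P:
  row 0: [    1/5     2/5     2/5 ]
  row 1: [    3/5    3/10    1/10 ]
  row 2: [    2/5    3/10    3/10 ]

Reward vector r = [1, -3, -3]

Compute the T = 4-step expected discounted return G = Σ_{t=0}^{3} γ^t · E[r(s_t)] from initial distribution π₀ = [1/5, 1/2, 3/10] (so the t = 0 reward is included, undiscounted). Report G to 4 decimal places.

G = -4.8231

t=0: π = [0.2000, 0.5000, 0.3000], E[r] = -2.2000, γ^t·E[r] = -2.200000, running G = -2.200000
t=1: π = [0.4600, 0.3200, 0.2200], E[r] = -1.1600, γ^t·E[r] = -0.928000, running G = -3.128000
t=2: π = [0.3720, 0.3460, 0.2820], E[r] = -1.5120, γ^t·E[r] = -0.967680, running G = -4.095680
t=3: π = [0.3948, 0.3372, 0.2680], E[r] = -1.4208, γ^t·E[r] = -0.727450, running G = -4.823130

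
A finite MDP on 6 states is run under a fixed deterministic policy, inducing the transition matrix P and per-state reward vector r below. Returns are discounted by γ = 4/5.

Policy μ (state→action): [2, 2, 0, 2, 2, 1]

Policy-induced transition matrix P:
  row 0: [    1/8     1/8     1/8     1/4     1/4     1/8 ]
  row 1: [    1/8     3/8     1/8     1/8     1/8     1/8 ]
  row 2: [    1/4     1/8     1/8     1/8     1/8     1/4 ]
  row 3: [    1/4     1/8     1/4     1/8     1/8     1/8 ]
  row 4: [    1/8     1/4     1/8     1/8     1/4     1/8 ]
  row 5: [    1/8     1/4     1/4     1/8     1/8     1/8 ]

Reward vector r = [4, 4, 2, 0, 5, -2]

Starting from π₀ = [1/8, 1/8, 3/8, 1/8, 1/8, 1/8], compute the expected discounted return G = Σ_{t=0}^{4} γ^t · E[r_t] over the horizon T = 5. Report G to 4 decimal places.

G = 7.6497

t=0: π = [0.1250, 0.1250, 0.3750, 0.1250, 0.1250, 0.1250], E[r] = 2.1250, γ^t·E[r] = 2.125000, running G = 2.125000
t=1: π = [0.1875, 0.1875, 0.1563, 0.1406, 0.1563, 0.1719], E[r] = 2.2500, γ^t·E[r] = 1.800000, running G = 3.925000
t=2: π = [0.1621, 0.2129, 0.1641, 0.1484, 0.1680, 0.1445], E[r] = 2.3789, γ^t·E[r] = 1.522500, running G = 5.447500
t=3: π = [0.1641, 0.2173, 0.1616, 0.1453, 0.1663, 0.1455], E[r] = 2.3889, γ^t·E[r] = 1.223125, running G = 6.670625
t=4: π = [0.1634, 0.2183, 0.1613, 0.1455, 0.1663, 0.1452], E[r] = 2.3904, γ^t·E[r] = 0.979088, running G = 7.649713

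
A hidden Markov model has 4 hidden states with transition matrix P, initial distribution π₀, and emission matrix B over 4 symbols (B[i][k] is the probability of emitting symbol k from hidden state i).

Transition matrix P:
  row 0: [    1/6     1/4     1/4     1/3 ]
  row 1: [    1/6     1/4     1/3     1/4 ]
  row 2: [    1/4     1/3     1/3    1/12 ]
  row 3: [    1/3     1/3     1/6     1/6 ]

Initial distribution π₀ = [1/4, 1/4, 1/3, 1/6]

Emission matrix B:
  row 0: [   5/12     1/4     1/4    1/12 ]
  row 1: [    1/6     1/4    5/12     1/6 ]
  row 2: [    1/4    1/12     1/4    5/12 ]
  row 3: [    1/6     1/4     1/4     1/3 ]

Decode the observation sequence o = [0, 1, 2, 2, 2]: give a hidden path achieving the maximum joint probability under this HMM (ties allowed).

path = [0, 3, 1, 2, 1]

t=0: δ = [1.042e-01, 4.167e-02, 8.333e-02, 2.778e-02]  (obs o_0=0)
t=1: δ = [5.208e-03, 6.944e-03, 2.315e-03, 8.681e-03]  ψ = [2, 2, 2, 0]  (obs o_1=1)
t=2: δ = [7.234e-04, 1.206e-03, 5.787e-04, 4.340e-04]  ψ = [3, 3, 1, 0]  (obs o_2=2)
t=3: δ = [5.023e-05, 1.256e-04, 1.005e-04, 7.535e-05]  ψ = [1, 1, 1, 1]  (obs o_3=2)
t=4: δ = [6.279e-06, 1.395e-05, 1.047e-05, 7.849e-06]  ψ = [2, 2, 1, 1]  (obs o_4=2)
backtrack: best end state = 1; path = [0, 3, 1, 2, 1]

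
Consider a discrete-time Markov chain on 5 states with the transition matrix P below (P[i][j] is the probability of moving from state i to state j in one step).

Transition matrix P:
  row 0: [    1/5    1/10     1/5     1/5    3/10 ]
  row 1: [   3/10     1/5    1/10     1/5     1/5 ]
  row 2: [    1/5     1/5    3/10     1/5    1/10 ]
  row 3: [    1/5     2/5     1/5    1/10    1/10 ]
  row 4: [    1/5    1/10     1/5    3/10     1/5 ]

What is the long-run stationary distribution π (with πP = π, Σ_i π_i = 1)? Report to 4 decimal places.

Balance equations π_j = Σ_i π_i·P[i][j]:
  π_0 = 1/5·π_0 + 3/10·π_1 + 1/5·π_2 + 1/5·π_3 + 1/5·π_4
  π_1 = 1/10·π_0 + 1/5·π_1 + 1/5·π_2 + 2/5·π_3 + 1/10·π_4
  π_2 = 1/5·π_0 + 1/10·π_1 + 3/10·π_2 + 1/5·π_3 + 1/5·π_4
  π_3 = 1/5·π_0 + 1/5·π_1 + 1/5·π_2 + 1/10·π_3 + 3/10·π_4
  normalize: π_0 + π_1 + π_2 + π_3 + π_4 = 1
Solving the linear system gives exactly π = [247/1123, 224/1123, 674/3369, 2005/10107, 1841/10107].

π = [0.2199, 0.1995, 0.2001, 0.1984, 0.1822]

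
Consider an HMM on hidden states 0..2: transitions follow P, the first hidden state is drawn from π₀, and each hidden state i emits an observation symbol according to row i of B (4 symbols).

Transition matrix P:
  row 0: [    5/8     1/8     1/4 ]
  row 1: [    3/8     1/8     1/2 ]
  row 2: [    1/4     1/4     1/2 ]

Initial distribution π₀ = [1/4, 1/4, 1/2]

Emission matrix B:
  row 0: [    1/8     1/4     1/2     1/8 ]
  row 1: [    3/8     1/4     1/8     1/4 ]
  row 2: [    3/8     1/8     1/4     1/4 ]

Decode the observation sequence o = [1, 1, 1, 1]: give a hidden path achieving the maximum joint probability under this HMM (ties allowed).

t=0: δ = [6.250e-02, 6.250e-02, 6.250e-02]  (obs o_0=1)
t=1: δ = [9.766e-03, 3.906e-03, 3.906e-03]  ψ = [0, 2, 1]  (obs o_1=1)
t=2: δ = [1.526e-03, 3.052e-04, 3.052e-04]  ψ = [0, 0, 0]  (obs o_2=1)
t=3: δ = [2.384e-04, 4.768e-05, 4.768e-05]  ψ = [0, 0, 0]  (obs o_3=1)
backtrack: best end state = 0; path = [0, 0, 0, 0]

path = [0, 0, 0, 0]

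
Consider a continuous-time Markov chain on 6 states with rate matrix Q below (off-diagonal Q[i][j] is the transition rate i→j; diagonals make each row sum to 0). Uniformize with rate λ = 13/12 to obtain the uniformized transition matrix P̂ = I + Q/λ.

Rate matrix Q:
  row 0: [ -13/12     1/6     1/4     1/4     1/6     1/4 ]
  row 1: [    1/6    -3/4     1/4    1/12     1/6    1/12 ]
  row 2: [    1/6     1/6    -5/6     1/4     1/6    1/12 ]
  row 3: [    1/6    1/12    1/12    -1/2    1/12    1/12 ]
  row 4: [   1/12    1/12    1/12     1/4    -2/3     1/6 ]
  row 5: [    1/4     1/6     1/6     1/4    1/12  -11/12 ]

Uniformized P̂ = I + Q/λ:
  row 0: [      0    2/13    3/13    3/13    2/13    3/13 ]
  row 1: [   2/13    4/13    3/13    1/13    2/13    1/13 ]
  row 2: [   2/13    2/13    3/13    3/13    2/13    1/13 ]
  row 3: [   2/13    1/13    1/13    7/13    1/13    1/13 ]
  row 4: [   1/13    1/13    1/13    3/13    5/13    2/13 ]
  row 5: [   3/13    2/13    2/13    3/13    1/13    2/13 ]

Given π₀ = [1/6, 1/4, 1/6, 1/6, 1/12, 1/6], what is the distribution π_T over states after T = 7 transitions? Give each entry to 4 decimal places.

t=0: π = [0.1667, 0.2500, 0.1667, 0.1667, 0.0833, 0.1667]
t=1: π = [0.1346, 0.1731, 0.1795, 0.2436, 0.1474, 0.1218]
t=2: π = [0.1312, 0.1504, 0.1612, 0.2791, 0.1598, 0.1183]
t=3: π = [0.1305, 0.1432, 0.1541, 0.2935, 0.1601, 0.1185]
t=4: π = [0.1306, 0.1410, 0.1519, 0.2990, 0.1591, 0.1184]
t=5: π = [0.1306, 0.1403, 0.1512, 0.3011, 0.1585, 0.1184]
t=6: π = [0.1307, 0.1401, 0.1510, 0.3018, 0.1581, 0.1183]
t=7: π = [0.1307, 0.1400, 0.1509, 0.3021, 0.1580, 0.1183]

π = [0.1307, 0.1400, 0.1509, 0.3021, 0.1580, 0.1183]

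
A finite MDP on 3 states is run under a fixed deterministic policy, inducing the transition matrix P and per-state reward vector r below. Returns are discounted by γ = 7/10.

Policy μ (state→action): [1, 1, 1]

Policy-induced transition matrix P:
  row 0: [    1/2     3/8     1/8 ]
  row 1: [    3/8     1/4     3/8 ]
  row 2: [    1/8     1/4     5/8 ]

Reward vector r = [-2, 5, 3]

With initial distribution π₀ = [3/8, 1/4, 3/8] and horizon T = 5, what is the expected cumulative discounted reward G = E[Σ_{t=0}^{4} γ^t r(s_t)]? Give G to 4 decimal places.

G = 5.1184

t=0: π = [0.3750, 0.2500, 0.3750], E[r] = 1.6250, γ^t·E[r] = 1.625000, running G = 1.625000
t=1: π = [0.3281, 0.2969, 0.3750], E[r] = 1.9531, γ^t·E[r] = 1.367188, running G = 2.992188
t=2: π = [0.3223, 0.2910, 0.3867], E[r] = 1.9707, γ^t·E[r] = 0.965645, running G = 3.957832
t=3: π = [0.3186, 0.2903, 0.3911], E[r] = 1.9875, γ^t·E[r] = 0.681729, running G = 4.639561
t=4: π = [0.3170, 0.2898, 0.3931], E[r] = 1.9944, γ^t·E[r] = 0.478859, running G = 5.118420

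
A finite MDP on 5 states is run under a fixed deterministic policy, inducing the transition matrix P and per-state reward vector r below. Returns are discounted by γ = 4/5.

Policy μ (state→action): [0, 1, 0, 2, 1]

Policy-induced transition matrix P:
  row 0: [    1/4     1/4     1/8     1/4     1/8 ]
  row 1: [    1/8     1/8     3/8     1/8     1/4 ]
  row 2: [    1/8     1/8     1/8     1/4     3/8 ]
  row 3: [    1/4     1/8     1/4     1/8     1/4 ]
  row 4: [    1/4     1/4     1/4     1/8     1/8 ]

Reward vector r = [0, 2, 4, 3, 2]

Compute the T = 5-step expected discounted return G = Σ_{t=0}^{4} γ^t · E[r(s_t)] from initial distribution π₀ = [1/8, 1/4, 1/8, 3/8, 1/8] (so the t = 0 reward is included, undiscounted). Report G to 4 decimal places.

G = 7.6316

t=0: π = [0.1250, 0.2500, 0.1250, 0.3750, 0.1250], E[r] = 2.3750, γ^t·E[r] = 2.375000, running G = 2.375000
t=1: π = [0.2031, 0.1563, 0.2500, 0.1563, 0.2344], E[r] = 2.2500, γ^t·E[r] = 1.800000, running G = 4.175000
t=2: π = [0.1992, 0.1797, 0.2129, 0.1816, 0.2266], E[r] = 2.2090, γ^t·E[r] = 1.413750, running G = 5.588750
t=3: π = [0.2009, 0.1782, 0.2209, 0.1765, 0.2234], E[r] = 2.2166, γ^t·E[r] = 1.134875, running G = 6.723625
t=4: π = [0.2001, 0.1780, 0.2195, 0.1777, 0.2246], E[r] = 2.2166, γ^t·E[r] = 0.907925, running G = 7.631550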